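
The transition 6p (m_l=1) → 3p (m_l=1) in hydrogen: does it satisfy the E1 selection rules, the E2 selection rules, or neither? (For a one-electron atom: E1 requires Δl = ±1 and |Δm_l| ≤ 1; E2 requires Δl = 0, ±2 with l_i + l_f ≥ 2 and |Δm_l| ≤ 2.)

E2

Δl = 1 − 1 = +0; l_i + l_f = 2.
Δm_l = +0.
E1 (Δl = ±1, |Δm_l| ≤ 1): not satisfied.
E2 (Δl = 0,±2, l_i+l_f ≥ 2, |Δm_l| ≤ 2): satisfied.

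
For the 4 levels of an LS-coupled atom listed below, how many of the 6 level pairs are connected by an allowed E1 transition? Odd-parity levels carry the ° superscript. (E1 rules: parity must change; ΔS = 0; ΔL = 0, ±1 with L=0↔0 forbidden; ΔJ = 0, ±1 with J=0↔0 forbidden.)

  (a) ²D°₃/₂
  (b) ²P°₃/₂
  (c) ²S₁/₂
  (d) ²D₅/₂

(a)–(b): forbidden (parity).
(a)–(c): forbidden (ΔL).
(a)–(d): allowed.
(b)–(c): allowed.
(b)–(d): allowed.
(c)–(d): forbidden (parity, ΔL, ΔJ).
Allowed pairs: 3 of 6.

3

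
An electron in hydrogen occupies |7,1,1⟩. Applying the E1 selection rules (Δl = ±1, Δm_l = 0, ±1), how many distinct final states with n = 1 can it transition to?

1

E1 requires Δl = ±1, so l_f ∈ {0, 2}; with 0 ≤ l_f ≤ n_f−1 = 0, the allowed l_f values are {0}.
For l_f = 0: m_f ∈ {m_i−1, m_i, m_i+1} ∩ [−0, 0] = {0} → 1 state.
Total: 1.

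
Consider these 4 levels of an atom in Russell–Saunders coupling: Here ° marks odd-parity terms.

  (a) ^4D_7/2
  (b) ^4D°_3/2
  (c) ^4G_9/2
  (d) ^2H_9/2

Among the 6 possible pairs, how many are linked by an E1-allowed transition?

0

(a)–(b): forbidden (ΔJ).
(a)–(c): forbidden (parity, ΔL).
(a)–(d): forbidden (parity, ΔS, ΔL).
(b)–(c): forbidden (ΔL, ΔJ).
(b)–(d): forbidden (ΔS, ΔL, ΔJ).
(c)–(d): forbidden (parity, ΔS).
Allowed pairs: 0 of 6.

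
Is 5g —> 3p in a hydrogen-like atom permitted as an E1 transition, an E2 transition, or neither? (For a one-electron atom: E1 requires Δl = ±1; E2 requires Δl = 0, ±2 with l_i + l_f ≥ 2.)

neither

Δl = 1 − 4 = -3; l_i + l_f = 5.
E1 (Δl = ±1): not satisfied.
E2 (Δl = 0,±2, l_i+l_f ≥ 2): not satisfied.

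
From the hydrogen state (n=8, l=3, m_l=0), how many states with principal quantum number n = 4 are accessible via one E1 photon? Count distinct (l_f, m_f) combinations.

3

E1 requires Δl = ±1, so l_f ∈ {2, 4}; with 0 ≤ l_f ≤ n_f−1 = 3, the allowed l_f values are {2}.
For l_f = 2: m_f ∈ {m_i−1, m_i, m_i+1} ∩ [−2, 2] = {-1, 0, 1} → 3 states.
Total: 3.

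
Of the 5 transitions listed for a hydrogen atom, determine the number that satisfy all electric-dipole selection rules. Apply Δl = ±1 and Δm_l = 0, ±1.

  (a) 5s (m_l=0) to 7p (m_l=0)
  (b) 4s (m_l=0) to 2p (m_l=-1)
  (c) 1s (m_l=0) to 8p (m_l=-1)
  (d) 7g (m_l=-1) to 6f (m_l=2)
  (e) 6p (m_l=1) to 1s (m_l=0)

4

(a) allowed
(b) allowed
(c) allowed
(d) forbidden — Δm_l = +3 (E1 requires Δm_l = 0, ±1)
(e) allowed
Total allowed: 4 of 5.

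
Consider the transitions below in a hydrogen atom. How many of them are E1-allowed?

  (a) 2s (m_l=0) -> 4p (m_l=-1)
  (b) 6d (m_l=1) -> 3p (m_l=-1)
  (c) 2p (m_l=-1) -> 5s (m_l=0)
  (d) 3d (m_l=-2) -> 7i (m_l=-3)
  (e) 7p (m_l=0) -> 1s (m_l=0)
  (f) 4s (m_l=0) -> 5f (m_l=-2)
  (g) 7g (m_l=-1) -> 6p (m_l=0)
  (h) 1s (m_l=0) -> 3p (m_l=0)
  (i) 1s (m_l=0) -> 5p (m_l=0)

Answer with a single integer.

5

(a) allowed
(b) forbidden — Δm_l = -2 (E1 requires Δm_l = 0, ±1)
(c) allowed
(d) forbidden — Δl = +4 (E1 requires Δl = ±1)
(e) allowed
(f) forbidden — Δl = +3 (E1 requires Δl = ±1); Δm_l = -2 (E1 requires Δm_l = 0, ±1)
(g) forbidden — Δl = -3 (E1 requires Δl = ±1)
(h) allowed
(i) allowed
Total allowed: 5 of 9.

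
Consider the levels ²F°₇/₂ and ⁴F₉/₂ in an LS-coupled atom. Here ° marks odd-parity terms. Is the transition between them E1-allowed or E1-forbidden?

Parity must change: odd → even — ok.
ΔS = 0: S: 1/2 → 3/2 — fails.
ΔL = 0, ±1 (not L=0↔0): L: 3 → 3, ΔL = +0 — ok.
ΔJ = 0, ±1 (not J=0↔0): J: 7/2 → 9/2, ΔJ = +1 — ok.
Rule(s) violated: ΔS.

forbidden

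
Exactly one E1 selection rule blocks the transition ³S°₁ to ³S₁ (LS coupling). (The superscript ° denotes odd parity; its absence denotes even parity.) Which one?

the L=0 ↔ L=0 exclusion

Initial level: S=1, L=0, J=1, parity odd. Final level: S=1, L=0, J=1, parity even.
ΔL = 0, ±1 (not L=0↔0): L: 0 → 0, ΔL = +0 — fails.
ΔS = 0: S: 1 → 1 — passes.
Parity must change: odd → even — passes.
ΔJ = 0, ±1 (not J=0↔0): J: 1 → 1, ΔJ = +0 — passes.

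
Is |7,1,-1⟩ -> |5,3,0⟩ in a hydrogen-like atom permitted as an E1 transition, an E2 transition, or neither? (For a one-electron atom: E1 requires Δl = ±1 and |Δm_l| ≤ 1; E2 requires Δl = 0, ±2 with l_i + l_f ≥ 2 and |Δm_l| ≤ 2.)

E2

Δl = 3 − 1 = +2; l_i + l_f = 4.
Δm_l = +1.
E1 (Δl = ±1, |Δm_l| ≤ 1): not satisfied.
E2 (Δl = 0,±2, l_i+l_f ≥ 2, |Δm_l| ≤ 2): satisfied.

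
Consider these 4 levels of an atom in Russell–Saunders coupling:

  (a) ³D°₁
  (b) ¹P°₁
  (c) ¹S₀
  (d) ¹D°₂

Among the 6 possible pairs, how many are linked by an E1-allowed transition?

(a)–(b): forbidden (parity, ΔS).
(a)–(c): forbidden (ΔS, ΔL).
(a)–(d): forbidden (parity, ΔS).
(b)–(c): allowed.
(b)–(d): forbidden (parity).
(c)–(d): forbidden (ΔL, ΔJ).
Allowed pairs: 1 of 6.

1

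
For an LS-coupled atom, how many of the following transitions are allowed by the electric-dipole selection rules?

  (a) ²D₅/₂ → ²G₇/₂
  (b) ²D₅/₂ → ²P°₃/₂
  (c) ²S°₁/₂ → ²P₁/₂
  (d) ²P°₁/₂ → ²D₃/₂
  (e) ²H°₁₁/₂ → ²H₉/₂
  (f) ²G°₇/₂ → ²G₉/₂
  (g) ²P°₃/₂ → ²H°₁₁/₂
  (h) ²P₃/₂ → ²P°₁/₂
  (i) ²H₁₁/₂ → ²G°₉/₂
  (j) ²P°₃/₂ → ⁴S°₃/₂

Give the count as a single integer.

(a) forbidden (parity, ΔL fail)
(b) allowed
(c) allowed
(d) allowed
(e) allowed
(f) allowed
(g) forbidden (parity, ΔL, ΔJ fail)
(h) allowed
(i) allowed
(j) forbidden (parity, ΔS fail)
Total allowed: 7 of 10.

7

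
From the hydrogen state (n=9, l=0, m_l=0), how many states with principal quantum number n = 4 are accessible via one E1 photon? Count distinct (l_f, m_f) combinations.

E1 requires Δl = ±1, so l_f ∈ {-1, 1}; with 0 ≤ l_f ≤ n_f−1 = 3, the allowed l_f values are {1}.
For l_f = 1: m_f ∈ {m_i−1, m_i, m_i+1} ∩ [−1, 1] = {-1, 0, 1} → 3 states.
Total: 3.

3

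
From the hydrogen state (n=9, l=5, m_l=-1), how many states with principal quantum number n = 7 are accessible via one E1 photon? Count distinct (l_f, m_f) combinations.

E1 requires Δl = ±1, so l_f ∈ {4, 6}; with 0 ≤ l_f ≤ n_f−1 = 6, the allowed l_f values are {4, 6}.
For l_f = 4: m_f ∈ {m_i−1, m_i, m_i+1} ∩ [−4, 4] = {-2, -1, 0} → 3 states.
For l_f = 6: m_f ∈ {m_i−1, m_i, m_i+1} ∩ [−6, 6] = {-2, -1, 0} → 3 states.
Total: 6.

6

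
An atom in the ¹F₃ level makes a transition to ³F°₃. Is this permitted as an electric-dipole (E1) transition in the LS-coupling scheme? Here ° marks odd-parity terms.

Reading off the term symbols: S 0→1, L 3→3, J 3→3, parity even→odd.
ΔL = 0, ±1 (not L=0↔0): L: 3 → 3, ΔL = +0 — satisfied.
ΔJ = 0, ±1 (not J=0↔0): J: 3 → 3, ΔJ = +0 — satisfied.
Parity must change: even → odd — satisfied.
ΔS = 0: S: 0 → 1 — violated.
Rule(s) violated: ΔS.

forbidden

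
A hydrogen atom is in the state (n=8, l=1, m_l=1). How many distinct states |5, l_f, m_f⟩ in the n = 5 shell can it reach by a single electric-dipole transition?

4

E1 requires Δl = ±1, so l_f ∈ {0, 2}; with 0 ≤ l_f ≤ n_f−1 = 4, the allowed l_f values are {0, 2}.
For l_f = 0: m_f ∈ {m_i−1, m_i, m_i+1} ∩ [−0, 0] = {0} → 1 state.
For l_f = 2: m_f ∈ {m_i−1, m_i, m_i+1} ∩ [−2, 2] = {0, 1, 2} → 3 states.
Total: 4.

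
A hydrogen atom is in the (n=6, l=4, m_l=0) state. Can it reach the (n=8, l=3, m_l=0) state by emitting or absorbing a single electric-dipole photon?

Δl = 3 − 4 = -1; the E1 rule Δl = ±1 is passes.
Δm_l = 0 − (0) = +0. E1 requires Δm_l = 0, ±1: passes.
All E1 selection rules are satisfied.

allowed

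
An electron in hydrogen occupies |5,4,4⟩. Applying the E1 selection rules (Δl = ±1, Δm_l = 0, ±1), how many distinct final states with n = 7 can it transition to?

4

E1 requires Δl = ±1, so l_f ∈ {3, 5}; with 0 ≤ l_f ≤ n_f−1 = 6, the allowed l_f values are {3, 5}.
For l_f = 3: m_f ∈ {m_i−1, m_i, m_i+1} ∩ [−3, 3] = {3} → 1 state.
For l_f = 5: m_f ∈ {m_i−1, m_i, m_i+1} ∩ [−5, 5] = {3, 4, 5} → 3 states.
Total: 4.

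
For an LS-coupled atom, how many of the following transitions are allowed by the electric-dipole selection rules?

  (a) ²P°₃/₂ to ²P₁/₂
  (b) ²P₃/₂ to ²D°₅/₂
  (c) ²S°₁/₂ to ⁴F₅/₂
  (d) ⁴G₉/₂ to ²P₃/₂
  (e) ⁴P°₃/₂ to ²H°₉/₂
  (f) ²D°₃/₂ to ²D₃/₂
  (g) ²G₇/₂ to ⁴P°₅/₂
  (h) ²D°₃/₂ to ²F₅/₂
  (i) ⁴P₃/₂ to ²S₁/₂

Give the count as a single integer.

4

(a) allowed
(b) allowed
(c) forbidden (ΔS, ΔL, ΔJ fail)
(d) forbidden (parity, ΔS, ΔL, ΔJ fail)
(e) forbidden (parity, ΔS, ΔL, ΔJ fail)
(f) allowed
(g) forbidden (ΔS, ΔL fail)
(h) allowed
(i) forbidden (parity, ΔS fail)
Total allowed: 4 of 9.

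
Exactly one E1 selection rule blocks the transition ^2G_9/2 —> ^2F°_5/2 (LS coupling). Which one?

Reading off the term symbols: S 1/2→1/2, L 4→3, J 9/2→5/2, parity even→odd.
Parity must change: even → odd — satisfied.
ΔS = 0: S: 1/2 → 1/2 — satisfied.
ΔL = 0, ±1 (not L=0↔0): L: 4 → 3, ΔL = -1 — satisfied.
ΔJ = 0, ±1 (not J=0↔0): J: 9/2 → 5/2, ΔJ = -2 — violated.

the ΔJ = 0, ±1 rule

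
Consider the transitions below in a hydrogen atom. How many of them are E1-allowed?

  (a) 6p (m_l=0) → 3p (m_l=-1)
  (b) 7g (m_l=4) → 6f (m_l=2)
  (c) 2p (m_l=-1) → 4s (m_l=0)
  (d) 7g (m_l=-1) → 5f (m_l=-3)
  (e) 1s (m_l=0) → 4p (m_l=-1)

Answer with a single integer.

2

(a) forbidden — Δl = +0 (E1 requires Δl = ±1)
(b) forbidden — Δm_l = -2 (E1 requires Δm_l = 0, ±1)
(c) allowed
(d) forbidden — Δm_l = -2 (E1 requires Δm_l = 0, ±1)
(e) allowed
Total allowed: 2 of 5.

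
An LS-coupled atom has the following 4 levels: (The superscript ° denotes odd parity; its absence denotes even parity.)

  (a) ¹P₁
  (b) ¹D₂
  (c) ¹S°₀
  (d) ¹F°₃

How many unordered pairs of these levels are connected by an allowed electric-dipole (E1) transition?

2

(a)–(b): forbidden (parity).
(a)–(c): allowed.
(a)–(d): forbidden (ΔL, ΔJ).
(b)–(c): forbidden (ΔL, ΔJ).
(b)–(d): allowed.
(c)–(d): forbidden (parity, ΔL, ΔJ).
Allowed pairs: 2 of 6.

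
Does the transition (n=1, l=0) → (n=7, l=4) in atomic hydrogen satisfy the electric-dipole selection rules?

forbidden

Δl = 4 − 0 = +4; the E1 rule Δl = ±1 is violated.
The transition is electric-dipole forbidden.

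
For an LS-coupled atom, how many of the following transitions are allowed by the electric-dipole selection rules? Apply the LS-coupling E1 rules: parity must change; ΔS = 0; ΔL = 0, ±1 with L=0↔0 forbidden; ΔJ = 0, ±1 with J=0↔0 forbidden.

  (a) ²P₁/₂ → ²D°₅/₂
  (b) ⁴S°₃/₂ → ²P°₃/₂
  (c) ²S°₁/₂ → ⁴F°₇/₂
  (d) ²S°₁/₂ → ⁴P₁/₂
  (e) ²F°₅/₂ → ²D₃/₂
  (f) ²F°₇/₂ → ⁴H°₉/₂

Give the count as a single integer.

(a) forbidden (ΔJ fails)
(b) forbidden (parity, ΔS fail)
(c) forbidden (parity, ΔS, ΔL, ΔJ fail)
(d) forbidden (ΔS fails)
(e) allowed
(f) forbidden (parity, ΔS, ΔL fail)
Total allowed: 1 of 6.

1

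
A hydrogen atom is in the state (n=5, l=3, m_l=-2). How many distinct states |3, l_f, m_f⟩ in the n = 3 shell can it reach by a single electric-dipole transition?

E1 requires Δl = ±1, so l_f ∈ {2, 4}; with 0 ≤ l_f ≤ n_f−1 = 2, the allowed l_f values are {2}.
For l_f = 2: m_f ∈ {m_i−1, m_i, m_i+1} ∩ [−2, 2] = {-2, -1} → 2 states.
Total: 2.

2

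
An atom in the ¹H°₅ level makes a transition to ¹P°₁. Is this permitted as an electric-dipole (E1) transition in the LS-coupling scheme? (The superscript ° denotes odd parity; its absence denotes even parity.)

forbidden

Initial level: S=0, L=5, J=5, parity odd. Final level: S=0, L=1, J=1, parity odd.
Parity must change: odd → odd — fails.
ΔS = 0: S: 0 → 0 — passes.
ΔL = 0, ±1 (not L=0↔0): L: 5 → 1, ΔL = -4 — fails.
ΔJ = 0, ±1 (not J=0↔0): J: 5 → 1, ΔJ = -4 — fails.
Rule(s) violated: parity, ΔL, ΔJ.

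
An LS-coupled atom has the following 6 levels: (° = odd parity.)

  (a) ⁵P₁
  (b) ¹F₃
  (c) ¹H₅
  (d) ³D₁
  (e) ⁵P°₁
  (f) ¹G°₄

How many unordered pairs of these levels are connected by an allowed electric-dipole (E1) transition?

3

(a)–(b): forbidden (parity, ΔS, ΔL, ΔJ).
(a)–(c): forbidden (parity, ΔS, ΔL, ΔJ).
(a)–(d): forbidden (parity, ΔS).
(a)–(e): allowed.
(a)–(f): forbidden (ΔS, ΔL, ΔJ).
(b)–(c): forbidden (parity, ΔL, ΔJ).
(b)–(d): forbidden (parity, ΔS, ΔJ).
(b)–(e): forbidden (ΔS, ΔL, ΔJ).
(b)–(f): allowed.
(c)–(d): forbidden (parity, ΔS, ΔL, ΔJ).
(c)–(e): forbidden (ΔS, ΔL, ΔJ).
(c)–(f): allowed.
(d)–(e): forbidden (ΔS).
(d)–(f): forbidden (ΔS, ΔL, ΔJ).
(e)–(f): forbidden (parity, ΔS, ΔL, ΔJ).
Allowed pairs: 3 of 15.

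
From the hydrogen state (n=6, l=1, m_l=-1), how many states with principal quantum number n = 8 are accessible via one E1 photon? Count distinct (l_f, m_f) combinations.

E1 requires Δl = ±1, so l_f ∈ {0, 2}; with 0 ≤ l_f ≤ n_f−1 = 7, the allowed l_f values are {0, 2}.
For l_f = 0: m_f ∈ {m_i−1, m_i, m_i+1} ∩ [−0, 0] = {0} → 1 state.
For l_f = 2: m_f ∈ {m_i−1, m_i, m_i+1} ∩ [−2, 2] = {-2, -1, 0} → 3 states.
Total: 4.

4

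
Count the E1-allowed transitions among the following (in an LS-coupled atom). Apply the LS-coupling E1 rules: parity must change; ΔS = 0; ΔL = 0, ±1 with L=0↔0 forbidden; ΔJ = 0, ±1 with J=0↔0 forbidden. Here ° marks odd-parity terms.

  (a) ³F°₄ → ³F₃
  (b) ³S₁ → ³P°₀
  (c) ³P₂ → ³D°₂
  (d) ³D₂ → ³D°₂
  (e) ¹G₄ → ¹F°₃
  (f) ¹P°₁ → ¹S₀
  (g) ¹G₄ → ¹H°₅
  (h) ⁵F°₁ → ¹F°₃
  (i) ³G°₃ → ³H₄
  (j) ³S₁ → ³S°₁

(a) allowed
(b) allowed
(c) allowed
(d) allowed
(e) allowed
(f) allowed
(g) allowed
(h) forbidden (parity, ΔS, ΔJ fail)
(i) allowed
(j) forbidden (ΔL fails)
Total allowed: 8 of 10.

8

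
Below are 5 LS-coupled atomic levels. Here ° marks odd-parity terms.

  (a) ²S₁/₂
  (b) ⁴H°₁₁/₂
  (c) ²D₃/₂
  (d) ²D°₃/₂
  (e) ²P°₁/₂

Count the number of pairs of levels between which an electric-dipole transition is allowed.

(a)–(b): forbidden (ΔS, ΔL, ΔJ).
(a)–(c): forbidden (parity, ΔL).
(a)–(d): forbidden (ΔL).
(a)–(e): allowed.
(b)–(c): forbidden (ΔS, ΔL, ΔJ).
(b)–(d): forbidden (parity, ΔS, ΔL, ΔJ).
(b)–(e): forbidden (parity, ΔS, ΔL, ΔJ).
(c)–(d): allowed.
(c)–(e): allowed.
(d)–(e): forbidden (parity).
Allowed pairs: 3 of 10.

3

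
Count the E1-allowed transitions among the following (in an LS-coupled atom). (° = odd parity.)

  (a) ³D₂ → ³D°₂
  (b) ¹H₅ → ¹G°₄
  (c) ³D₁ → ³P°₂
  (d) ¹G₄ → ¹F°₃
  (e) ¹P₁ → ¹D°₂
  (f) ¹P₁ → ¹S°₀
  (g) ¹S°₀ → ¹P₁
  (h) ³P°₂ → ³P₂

(a) allowed
(b) allowed
(c) allowed
(d) allowed
(e) allowed
(f) allowed
(g) allowed
(h) allowed
Total allowed: 8 of 8.

8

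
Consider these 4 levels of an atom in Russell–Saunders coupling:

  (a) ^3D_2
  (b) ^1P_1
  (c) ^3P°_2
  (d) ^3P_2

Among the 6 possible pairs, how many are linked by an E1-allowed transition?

(a)–(b): forbidden (parity, ΔS).
(a)–(c): allowed.
(a)–(d): forbidden (parity).
(b)–(c): forbidden (ΔS).
(b)–(d): forbidden (parity, ΔS).
(c)–(d): allowed.
Allowed pairs: 2 of 6.

2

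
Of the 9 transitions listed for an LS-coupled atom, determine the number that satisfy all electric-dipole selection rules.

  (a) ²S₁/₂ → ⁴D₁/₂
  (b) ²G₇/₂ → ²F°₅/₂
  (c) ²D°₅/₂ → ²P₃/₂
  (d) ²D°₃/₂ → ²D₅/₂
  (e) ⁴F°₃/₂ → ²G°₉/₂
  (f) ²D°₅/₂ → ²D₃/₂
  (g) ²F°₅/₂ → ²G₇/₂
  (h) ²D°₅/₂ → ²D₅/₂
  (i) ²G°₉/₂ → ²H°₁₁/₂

(a) forbidden (parity, ΔS, ΔL fail)
(b) allowed
(c) allowed
(d) allowed
(e) forbidden (parity, ΔS, ΔJ fail)
(f) allowed
(g) allowed
(h) allowed
(i) forbidden (parity fails)
Total allowed: 6 of 9.

6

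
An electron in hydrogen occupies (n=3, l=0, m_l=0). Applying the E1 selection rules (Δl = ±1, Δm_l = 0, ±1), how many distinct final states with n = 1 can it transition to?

0

E1 requires l_f ∈ {-1, 1}, but neither lies in [0, 0], so no final state is reachable.
Total: 0.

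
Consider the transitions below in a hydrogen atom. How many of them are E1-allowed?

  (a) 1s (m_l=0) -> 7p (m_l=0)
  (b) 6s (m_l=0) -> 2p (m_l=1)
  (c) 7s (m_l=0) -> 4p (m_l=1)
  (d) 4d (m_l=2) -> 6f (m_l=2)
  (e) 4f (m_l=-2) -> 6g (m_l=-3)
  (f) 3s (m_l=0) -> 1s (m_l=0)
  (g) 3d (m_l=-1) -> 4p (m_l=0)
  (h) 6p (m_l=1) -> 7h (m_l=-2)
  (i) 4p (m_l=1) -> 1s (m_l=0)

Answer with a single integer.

(a) allowed
(b) allowed
(c) allowed
(d) allowed
(e) allowed
(f) forbidden — Δl = +0 (E1 requires Δl = ±1)
(g) allowed
(h) forbidden — Δl = +4 (E1 requires Δl = ±1); Δm_l = -3 (E1 requires Δm_l = 0, ±1)
(i) allowed
Total allowed: 7 of 9.

7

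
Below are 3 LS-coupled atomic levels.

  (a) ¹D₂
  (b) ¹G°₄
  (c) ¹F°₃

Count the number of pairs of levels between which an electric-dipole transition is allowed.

(a)–(b): forbidden (ΔL, ΔJ).
(a)–(c): allowed.
(b)–(c): forbidden (parity).
Allowed pairs: 1 of 3.

1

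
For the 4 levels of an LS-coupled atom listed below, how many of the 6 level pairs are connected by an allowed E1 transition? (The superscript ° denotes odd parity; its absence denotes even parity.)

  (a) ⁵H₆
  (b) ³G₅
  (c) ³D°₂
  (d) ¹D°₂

0

(a)–(b): forbidden (parity, ΔS).
(a)–(c): forbidden (ΔS, ΔL, ΔJ).
(a)–(d): forbidden (ΔS, ΔL, ΔJ).
(b)–(c): forbidden (ΔL, ΔJ).
(b)–(d): forbidden (ΔS, ΔL, ΔJ).
(c)–(d): forbidden (parity, ΔS).
Allowed pairs: 0 of 6.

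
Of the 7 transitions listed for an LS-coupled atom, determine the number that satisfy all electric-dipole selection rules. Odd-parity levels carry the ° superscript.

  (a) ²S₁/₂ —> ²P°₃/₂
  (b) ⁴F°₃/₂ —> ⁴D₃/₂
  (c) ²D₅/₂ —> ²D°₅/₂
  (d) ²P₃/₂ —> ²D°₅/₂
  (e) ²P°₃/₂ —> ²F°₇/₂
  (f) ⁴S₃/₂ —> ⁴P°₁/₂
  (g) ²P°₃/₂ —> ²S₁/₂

6

(a) allowed
(b) allowed
(c) allowed
(d) allowed
(e) forbidden (parity, ΔL, ΔJ fail)
(f) allowed
(g) allowed
Total allowed: 6 of 7.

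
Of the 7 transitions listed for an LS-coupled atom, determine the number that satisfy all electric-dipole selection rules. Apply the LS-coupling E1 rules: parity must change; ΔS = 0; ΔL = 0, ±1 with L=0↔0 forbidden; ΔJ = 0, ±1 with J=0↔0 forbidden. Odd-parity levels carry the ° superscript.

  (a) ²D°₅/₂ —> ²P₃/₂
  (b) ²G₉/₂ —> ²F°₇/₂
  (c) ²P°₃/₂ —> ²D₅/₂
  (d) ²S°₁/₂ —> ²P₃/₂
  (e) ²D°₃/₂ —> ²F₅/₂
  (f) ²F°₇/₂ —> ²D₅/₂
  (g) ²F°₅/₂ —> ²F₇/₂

7

(a) allowed
(b) allowed
(c) allowed
(d) allowed
(e) allowed
(f) allowed
(g) allowed
Total allowed: 7 of 7.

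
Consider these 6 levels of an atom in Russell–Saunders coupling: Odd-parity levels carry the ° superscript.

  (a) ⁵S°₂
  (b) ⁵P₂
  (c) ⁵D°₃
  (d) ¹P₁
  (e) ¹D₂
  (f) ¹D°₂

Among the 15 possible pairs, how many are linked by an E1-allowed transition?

4

(a)–(b): allowed.
(a)–(c): forbidden (parity, ΔL).
(a)–(d): forbidden (ΔS).
(a)–(e): forbidden (ΔS, ΔL).
(a)–(f): forbidden (parity, ΔS, ΔL).
(b)–(c): allowed.
(b)–(d): forbidden (parity, ΔS).
(b)–(e): forbidden (parity, ΔS).
(b)–(f): forbidden (ΔS).
(c)–(d): forbidden (ΔS, ΔJ).
(c)–(e): forbidden (ΔS).
(c)–(f): forbidden (parity, ΔS).
(d)–(e): forbidden (parity).
(d)–(f): allowed.
(e)–(f): allowed.
Allowed pairs: 4 of 15.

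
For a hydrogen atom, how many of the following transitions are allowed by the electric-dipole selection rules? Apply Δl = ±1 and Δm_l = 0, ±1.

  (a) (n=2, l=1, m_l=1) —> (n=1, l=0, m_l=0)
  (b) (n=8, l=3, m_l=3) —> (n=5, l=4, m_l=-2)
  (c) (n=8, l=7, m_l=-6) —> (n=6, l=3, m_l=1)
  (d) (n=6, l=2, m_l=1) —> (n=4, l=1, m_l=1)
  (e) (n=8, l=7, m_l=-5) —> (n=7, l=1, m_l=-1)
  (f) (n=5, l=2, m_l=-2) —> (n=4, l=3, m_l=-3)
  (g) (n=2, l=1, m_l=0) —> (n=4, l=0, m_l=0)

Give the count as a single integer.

(a) allowed
(b) forbidden — Δm_l = -5 (E1 requires Δm_l = 0, ±1)
(c) forbidden — Δl = -4 (E1 requires Δl = ±1); Δm_l = +7 (E1 requires Δm_l = 0, ±1)
(d) allowed
(e) forbidden — Δl = -6 (E1 requires Δl = ±1); Δm_l = +4 (E1 requires Δm_l = 0, ±1)
(f) allowed
(g) allowed
Total allowed: 4 of 7.

4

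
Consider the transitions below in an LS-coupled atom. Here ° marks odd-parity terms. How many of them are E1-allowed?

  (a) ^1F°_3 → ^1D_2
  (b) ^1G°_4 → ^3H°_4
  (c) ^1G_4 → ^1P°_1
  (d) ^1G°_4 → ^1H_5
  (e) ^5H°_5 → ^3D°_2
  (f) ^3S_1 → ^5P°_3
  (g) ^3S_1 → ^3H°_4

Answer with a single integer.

2

(a) allowed
(b) forbidden (parity, ΔS fail)
(c) forbidden (ΔL, ΔJ fail)
(d) allowed
(e) forbidden (parity, ΔS, ΔL, ΔJ fail)
(f) forbidden (ΔS, ΔJ fail)
(g) forbidden (ΔL, ΔJ fail)
Total allowed: 2 of 7.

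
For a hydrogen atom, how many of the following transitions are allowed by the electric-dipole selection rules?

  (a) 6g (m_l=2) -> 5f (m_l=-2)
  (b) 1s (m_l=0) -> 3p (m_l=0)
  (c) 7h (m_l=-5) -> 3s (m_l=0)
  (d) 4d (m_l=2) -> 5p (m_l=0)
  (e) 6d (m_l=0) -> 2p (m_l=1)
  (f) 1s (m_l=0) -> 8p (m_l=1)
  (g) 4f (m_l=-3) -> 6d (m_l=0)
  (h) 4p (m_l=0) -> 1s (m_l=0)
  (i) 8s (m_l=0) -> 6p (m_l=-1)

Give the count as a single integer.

5

(a) forbidden — Δm_l = -4 (E1 requires Δm_l = 0, ±1)
(b) allowed
(c) forbidden — Δl = -5 (E1 requires Δl = ±1); Δm_l = +5 (E1 requires Δm_l = 0, ±1)
(d) forbidden — Δm_l = -2 (E1 requires Δm_l = 0, ±1)
(e) allowed
(f) allowed
(g) forbidden — Δm_l = +3 (E1 requires Δm_l = 0, ±1)
(h) allowed
(i) allowed
Total allowed: 5 of 9.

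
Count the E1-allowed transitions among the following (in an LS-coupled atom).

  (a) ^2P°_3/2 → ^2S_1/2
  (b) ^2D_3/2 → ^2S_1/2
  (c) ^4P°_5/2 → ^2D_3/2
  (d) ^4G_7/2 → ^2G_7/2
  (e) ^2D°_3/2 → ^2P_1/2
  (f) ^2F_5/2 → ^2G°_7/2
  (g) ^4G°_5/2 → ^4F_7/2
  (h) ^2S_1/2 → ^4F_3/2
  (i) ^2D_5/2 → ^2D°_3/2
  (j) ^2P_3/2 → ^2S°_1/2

6

(a) allowed
(b) forbidden (parity, ΔL fail)
(c) forbidden (ΔS fails)
(d) forbidden (parity, ΔS fail)
(e) allowed
(f) allowed
(g) allowed
(h) forbidden (parity, ΔS, ΔL fail)
(i) allowed
(j) allowed
Total allowed: 6 of 10.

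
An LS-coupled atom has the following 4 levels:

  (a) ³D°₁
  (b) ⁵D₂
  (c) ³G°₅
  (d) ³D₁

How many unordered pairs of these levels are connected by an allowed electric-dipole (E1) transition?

1

(a)–(b): forbidden (ΔS).
(a)–(c): forbidden (parity, ΔL, ΔJ).
(a)–(d): allowed.
(b)–(c): forbidden (ΔS, ΔL, ΔJ).
(b)–(d): forbidden (parity, ΔS).
(c)–(d): forbidden (ΔL, ΔJ).
Allowed pairs: 1 of 6.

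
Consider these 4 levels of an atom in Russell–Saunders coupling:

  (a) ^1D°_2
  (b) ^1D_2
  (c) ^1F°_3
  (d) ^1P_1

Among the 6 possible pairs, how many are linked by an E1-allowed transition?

(a)–(b): allowed.
(a)–(c): forbidden (parity).
(a)–(d): allowed.
(b)–(c): allowed.
(b)–(d): forbidden (parity).
(c)–(d): forbidden (ΔL, ΔJ).
Allowed pairs: 3 of 6.

3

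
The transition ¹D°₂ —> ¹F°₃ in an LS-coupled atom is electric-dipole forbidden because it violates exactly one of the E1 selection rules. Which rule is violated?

Parity must change: odd → odd — fails.
ΔS = 0: S: 0 → 0 — ok.
ΔL = 0, ±1 (not L=0↔0): L: 2 → 3, ΔL = +1 — ok.
ΔJ = 0, ±1 (not J=0↔0): J: 2 → 3, ΔJ = +1 — ok.

parity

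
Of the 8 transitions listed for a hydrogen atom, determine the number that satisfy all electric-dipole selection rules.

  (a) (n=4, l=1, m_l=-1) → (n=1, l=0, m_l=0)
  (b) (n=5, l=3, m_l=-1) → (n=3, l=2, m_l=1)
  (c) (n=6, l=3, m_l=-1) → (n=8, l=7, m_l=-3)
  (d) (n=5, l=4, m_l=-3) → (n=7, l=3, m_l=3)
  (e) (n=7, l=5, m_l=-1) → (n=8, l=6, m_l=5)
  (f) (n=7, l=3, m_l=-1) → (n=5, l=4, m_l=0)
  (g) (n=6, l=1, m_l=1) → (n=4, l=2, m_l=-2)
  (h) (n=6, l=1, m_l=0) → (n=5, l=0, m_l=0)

3

(a) allowed
(b) forbidden — Δm_l = +2 (E1 requires Δm_l = 0, ±1)
(c) forbidden — Δl = +4 (E1 requires Δl = ±1); Δm_l = -2 (E1 requires Δm_l = 0, ±1)
(d) forbidden — Δm_l = +6 (E1 requires Δm_l = 0, ±1)
(e) forbidden — Δm_l = +6 (E1 requires Δm_l = 0, ±1)
(f) allowed
(g) forbidden — Δm_l = -3 (E1 requires Δm_l = 0, ±1)
(h) allowed
Total allowed: 3 of 8.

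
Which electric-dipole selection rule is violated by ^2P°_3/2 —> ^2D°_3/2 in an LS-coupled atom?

parity

ΔJ = 0, ±1 (not J=0↔0): J: 3/2 → 3/2, ΔJ = +0 — satisfied.
ΔL = 0, ±1 (not L=0↔0): L: 1 → 2, ΔL = +1 — satisfied.
ΔS = 0: S: 1/2 → 1/2 — satisfied.
Parity must change: odd → odd — violated.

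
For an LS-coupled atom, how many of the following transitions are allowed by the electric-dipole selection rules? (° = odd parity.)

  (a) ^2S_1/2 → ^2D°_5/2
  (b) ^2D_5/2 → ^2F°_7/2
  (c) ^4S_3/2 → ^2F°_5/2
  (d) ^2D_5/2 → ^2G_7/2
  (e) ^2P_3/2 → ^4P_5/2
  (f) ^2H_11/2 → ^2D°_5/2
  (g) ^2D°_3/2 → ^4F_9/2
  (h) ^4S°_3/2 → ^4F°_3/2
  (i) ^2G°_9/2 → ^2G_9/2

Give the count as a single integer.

(a) forbidden (ΔL, ΔJ fail)
(b) allowed
(c) forbidden (ΔS, ΔL fail)
(d) forbidden (parity, ΔL fail)
(e) forbidden (parity, ΔS fail)
(f) forbidden (ΔL, ΔJ fail)
(g) forbidden (ΔS, ΔJ fail)
(h) forbidden (parity, ΔL fail)
(i) allowed
Total allowed: 2 of 9.

2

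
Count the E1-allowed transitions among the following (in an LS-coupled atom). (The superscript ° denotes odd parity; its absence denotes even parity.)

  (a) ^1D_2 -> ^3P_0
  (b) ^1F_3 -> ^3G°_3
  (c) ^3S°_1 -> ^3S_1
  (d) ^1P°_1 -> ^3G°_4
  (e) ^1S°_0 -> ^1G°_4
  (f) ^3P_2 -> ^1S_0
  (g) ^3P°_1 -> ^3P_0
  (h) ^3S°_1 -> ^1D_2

1

(a) forbidden (parity, ΔS, ΔJ fail)
(b) forbidden (ΔS fails)
(c) forbidden (ΔL fails)
(d) forbidden (parity, ΔS, ΔL, ΔJ fail)
(e) forbidden (parity, ΔL, ΔJ fail)
(f) forbidden (parity, ΔS, ΔJ fail)
(g) allowed
(h) forbidden (ΔS, ΔL fail)
Total allowed: 1 of 8.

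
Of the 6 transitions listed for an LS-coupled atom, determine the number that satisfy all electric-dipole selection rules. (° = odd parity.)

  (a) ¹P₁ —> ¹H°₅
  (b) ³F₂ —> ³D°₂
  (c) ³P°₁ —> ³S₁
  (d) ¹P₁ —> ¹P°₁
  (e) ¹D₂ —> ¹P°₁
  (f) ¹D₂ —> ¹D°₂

5

(a) forbidden (ΔL, ΔJ fail)
(b) allowed
(c) allowed
(d) allowed
(e) allowed
(f) allowed
Total allowed: 5 of 6.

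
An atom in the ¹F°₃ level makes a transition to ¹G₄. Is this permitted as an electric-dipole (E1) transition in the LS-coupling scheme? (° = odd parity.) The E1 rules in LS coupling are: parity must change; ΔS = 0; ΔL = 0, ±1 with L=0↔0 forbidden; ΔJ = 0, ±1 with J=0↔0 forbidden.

Reading off the term symbols: S 0→0, L 3→4, J 3→4, parity odd→even.
Parity must change: odd → even — passes.
ΔS = 0: S: 0 → 0 — passes.
ΔL = 0, ±1 (not L=0↔0): L: 3 → 4, ΔL = +1 — passes.
ΔJ = 0, ±1 (not J=0↔0): J: 3 → 4, ΔJ = +1 — passes.
All four E1 rules are satisfied.

allowed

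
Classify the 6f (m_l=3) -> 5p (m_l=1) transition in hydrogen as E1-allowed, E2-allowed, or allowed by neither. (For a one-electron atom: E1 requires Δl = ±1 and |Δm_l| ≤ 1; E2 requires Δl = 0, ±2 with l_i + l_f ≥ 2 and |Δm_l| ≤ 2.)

E2

Δl = 1 − 3 = -2; l_i + l_f = 4.
Δm_l = -2.
E1 (Δl = ±1, |Δm_l| ≤ 1): not satisfied.
E2 (Δl = 0,±2, l_i+l_f ≥ 2, |Δm_l| ≤ 2): satisfied.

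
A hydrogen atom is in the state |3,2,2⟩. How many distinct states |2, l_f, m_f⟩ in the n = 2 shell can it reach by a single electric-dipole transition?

E1 requires Δl = ±1, so l_f ∈ {1, 3}; with 0 ≤ l_f ≤ n_f−1 = 1, the allowed l_f values are {1}.
For l_f = 1: m_f ∈ {m_i−1, m_i, m_i+1} ∩ [−1, 1] = {1} → 1 state.
Total: 1.

1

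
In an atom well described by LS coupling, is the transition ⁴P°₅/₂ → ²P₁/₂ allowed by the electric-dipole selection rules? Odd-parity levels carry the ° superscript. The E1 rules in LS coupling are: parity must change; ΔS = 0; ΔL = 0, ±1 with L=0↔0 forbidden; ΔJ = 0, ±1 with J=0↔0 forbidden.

forbidden

ΔS = 0: S: 3/2 → 1/2 — ✗.
ΔL = 0, ±1 (not L=0↔0): L: 1 → 1, ΔL = +0 — ✓.
Parity must change: odd → even — ✓.
ΔJ = 0, ±1 (not J=0↔0): J: 5/2 → 1/2, ΔJ = -2 — ✗.
Rule(s) violated: ΔS, ΔJ.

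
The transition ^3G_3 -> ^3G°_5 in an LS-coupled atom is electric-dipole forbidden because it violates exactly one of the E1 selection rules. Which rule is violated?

the ΔJ = 0, ±1 rule

Reading off the term symbols: S 1→1, L 4→4, J 3→5, parity even→odd.
ΔS = 0: S: 1 → 1 — passes.
ΔJ = 0, ±1 (not J=0↔0): J: 3 → 5, ΔJ = +2 — fails.
Parity must change: even → odd — passes.
ΔL = 0, ±1 (not L=0↔0): L: 4 → 4, ΔL = +0 — passes.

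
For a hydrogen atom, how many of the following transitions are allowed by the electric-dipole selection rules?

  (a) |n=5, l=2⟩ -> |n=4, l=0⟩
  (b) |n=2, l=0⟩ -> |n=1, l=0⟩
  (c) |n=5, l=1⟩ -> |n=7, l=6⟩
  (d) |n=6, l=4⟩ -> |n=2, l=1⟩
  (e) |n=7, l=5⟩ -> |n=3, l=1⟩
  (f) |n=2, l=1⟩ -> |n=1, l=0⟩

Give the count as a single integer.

(a) forbidden — Δl = -2 (E1 requires Δl = ±1)
(b) forbidden — Δl = +0 (E1 requires Δl = ±1)
(c) forbidden — Δl = +5 (E1 requires Δl = ±1)
(d) forbidden — Δl = -3 (E1 requires Δl = ±1)
(e) forbidden — Δl = -4 (E1 requires Δl = ±1)
(f) allowed
Total allowed: 1 of 6.

1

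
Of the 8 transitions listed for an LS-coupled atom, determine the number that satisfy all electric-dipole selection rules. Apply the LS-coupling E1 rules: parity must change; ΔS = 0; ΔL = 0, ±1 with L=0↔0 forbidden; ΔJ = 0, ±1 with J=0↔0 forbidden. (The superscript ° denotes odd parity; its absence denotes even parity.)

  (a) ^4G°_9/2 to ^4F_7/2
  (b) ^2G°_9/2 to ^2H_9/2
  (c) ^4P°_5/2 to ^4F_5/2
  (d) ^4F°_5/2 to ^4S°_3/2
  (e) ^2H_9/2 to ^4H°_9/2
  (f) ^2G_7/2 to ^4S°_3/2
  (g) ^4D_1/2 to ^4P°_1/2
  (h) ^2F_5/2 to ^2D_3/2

(a) allowed
(b) allowed
(c) forbidden (ΔL fails)
(d) forbidden (parity, ΔL fail)
(e) forbidden (ΔS fails)
(f) forbidden (ΔS, ΔL, ΔJ fail)
(g) allowed
(h) forbidden (parity fails)
Total allowed: 3 of 8.

3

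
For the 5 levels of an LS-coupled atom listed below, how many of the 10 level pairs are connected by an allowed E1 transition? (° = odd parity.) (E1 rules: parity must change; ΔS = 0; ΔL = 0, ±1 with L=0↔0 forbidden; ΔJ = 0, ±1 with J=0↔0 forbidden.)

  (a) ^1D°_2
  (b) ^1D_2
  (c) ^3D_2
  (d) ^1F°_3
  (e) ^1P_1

3

(a)–(b): allowed.
(a)–(c): forbidden (ΔS).
(a)–(d): forbidden (parity).
(a)–(e): allowed.
(b)–(c): forbidden (parity, ΔS).
(b)–(d): allowed.
(b)–(e): forbidden (parity).
(c)–(d): forbidden (ΔS).
(c)–(e): forbidden (parity, ΔS).
(d)–(e): forbidden (ΔL, ΔJ).
Allowed pairs: 3 of 10.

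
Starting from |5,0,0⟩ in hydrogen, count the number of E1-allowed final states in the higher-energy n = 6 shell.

3

E1 requires Δl = ±1, so l_f ∈ {-1, 1}; with 0 ≤ l_f ≤ n_f−1 = 5, the allowed l_f values are {1}.
For l_f = 1: m_f ∈ {m_i−1, m_i, m_i+1} ∩ [−1, 1] = {-1, 0, 1} → 3 states.
Total: 3.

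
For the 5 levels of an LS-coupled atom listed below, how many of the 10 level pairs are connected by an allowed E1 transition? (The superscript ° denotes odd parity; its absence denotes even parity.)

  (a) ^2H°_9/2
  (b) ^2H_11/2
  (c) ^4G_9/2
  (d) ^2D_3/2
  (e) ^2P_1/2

(a)–(b): allowed.
(a)–(c): forbidden (ΔS).
(a)–(d): forbidden (ΔL, ΔJ).
(a)–(e): forbidden (ΔL, ΔJ).
(b)–(c): forbidden (parity, ΔS).
(b)–(d): forbidden (parity, ΔL, ΔJ).
(b)–(e): forbidden (parity, ΔL, ΔJ).
(c)–(d): forbidden (parity, ΔS, ΔL, ΔJ).
(c)–(e): forbidden (parity, ΔS, ΔL, ΔJ).
(d)–(e): forbidden (parity).
Allowed pairs: 1 of 10.

1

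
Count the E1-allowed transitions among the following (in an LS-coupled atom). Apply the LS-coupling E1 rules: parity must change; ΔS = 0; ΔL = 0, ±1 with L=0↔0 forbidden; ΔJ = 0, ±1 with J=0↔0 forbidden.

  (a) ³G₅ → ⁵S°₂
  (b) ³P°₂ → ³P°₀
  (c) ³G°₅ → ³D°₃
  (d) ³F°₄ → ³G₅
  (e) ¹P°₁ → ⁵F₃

1

(a) forbidden (ΔS, ΔL, ΔJ fail)
(b) forbidden (parity, ΔJ fail)
(c) forbidden (parity, ΔL, ΔJ fail)
(d) allowed
(e) forbidden (ΔS, ΔL, ΔJ fail)
Total allowed: 1 of 5.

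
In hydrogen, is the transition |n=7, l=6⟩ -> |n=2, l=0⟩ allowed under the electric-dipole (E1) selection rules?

forbidden

Δl = 0 − 6 = -6; the E1 rule Δl = ±1 is ✗.
The transition is electric-dipole forbidden.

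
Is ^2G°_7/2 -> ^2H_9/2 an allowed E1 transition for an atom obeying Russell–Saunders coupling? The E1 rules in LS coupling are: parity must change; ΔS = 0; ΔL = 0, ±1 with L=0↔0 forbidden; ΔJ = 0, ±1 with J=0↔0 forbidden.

allowed

ΔL = 0, ±1 (not L=0↔0): L: 4 → 5, ΔL = +1 — ok.
ΔJ = 0, ±1 (not J=0↔0): J: 7/2 → 9/2, ΔJ = +1 — ok.
ΔS = 0: S: 1/2 → 1/2 — ok.
Parity must change: odd → even — ok.
All four E1 rules are satisfied.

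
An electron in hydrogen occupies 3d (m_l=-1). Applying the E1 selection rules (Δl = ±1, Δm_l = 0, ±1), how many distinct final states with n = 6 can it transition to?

E1 requires Δl = ±1, so l_f ∈ {1, 3}; with 0 ≤ l_f ≤ n_f−1 = 5, the allowed l_f values are {1, 3}.
For l_f = 1: m_f ∈ {m_i−1, m_i, m_i+1} ∩ [−1, 1] = {-1, 0} → 2 states.
For l_f = 3: m_f ∈ {m_i−1, m_i, m_i+1} ∩ [−3, 3] = {-2, -1, 0} → 3 states.
Total: 5.

5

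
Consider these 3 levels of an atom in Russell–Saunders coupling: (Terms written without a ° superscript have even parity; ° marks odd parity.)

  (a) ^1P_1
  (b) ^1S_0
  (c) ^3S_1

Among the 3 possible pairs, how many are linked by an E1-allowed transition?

(a)–(b): forbidden (parity).
(a)–(c): forbidden (parity, ΔS).
(b)–(c): forbidden (parity, ΔS, ΔL).
Allowed pairs: 0 of 3.

0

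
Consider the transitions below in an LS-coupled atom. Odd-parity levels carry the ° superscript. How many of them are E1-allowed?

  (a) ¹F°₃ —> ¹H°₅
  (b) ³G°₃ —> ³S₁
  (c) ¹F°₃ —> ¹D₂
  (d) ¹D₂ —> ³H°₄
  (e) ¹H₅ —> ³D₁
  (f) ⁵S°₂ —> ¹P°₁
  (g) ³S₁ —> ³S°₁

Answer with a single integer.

(a) forbidden (parity, ΔL, ΔJ fail)
(b) forbidden (ΔL, ΔJ fail)
(c) allowed
(d) forbidden (ΔS, ΔL, ΔJ fail)
(e) forbidden (parity, ΔS, ΔL, ΔJ fail)
(f) forbidden (parity, ΔS fail)
(g) forbidden (ΔL fails)
Total allowed: 1 of 7.

1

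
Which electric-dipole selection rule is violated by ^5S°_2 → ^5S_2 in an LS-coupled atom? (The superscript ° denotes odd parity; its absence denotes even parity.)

the L=0 ↔ L=0 exclusion

ΔS = 0: S: 2 → 2 — satisfied.
ΔL = 0, ±1 (not L=0↔0): L: 0 → 0, ΔL = +0 — violated.
ΔJ = 0, ±1 (not J=0↔0): J: 2 → 2, ΔJ = +0 — satisfied.
Parity must change: odd → even — satisfied.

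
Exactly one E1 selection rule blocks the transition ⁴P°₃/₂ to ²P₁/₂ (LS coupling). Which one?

the ΔS = 0 rule

Initial level: S=3/2, L=1, J=3/2, parity odd. Final level: S=1/2, L=1, J=1/2, parity even.
Parity must change: odd → even — satisfied.
ΔS = 0: S: 3/2 → 1/2 — violated.
ΔL = 0, ±1 (not L=0↔0): L: 1 → 1, ΔL = +0 — satisfied.
ΔJ = 0, ±1 (not J=0↔0): J: 3/2 → 1/2, ΔJ = -1 — satisfied.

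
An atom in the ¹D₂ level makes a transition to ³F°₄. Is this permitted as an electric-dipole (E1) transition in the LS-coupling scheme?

Reading off the term symbols: S 0→1, L 2→3, J 2→4, parity even→odd.
Parity must change: even → odd — satisfied.
ΔS = 0: S: 0 → 1 — violated.
ΔL = 0, ±1 (not L=0↔0): L: 2 → 3, ΔL = +1 — satisfied.
ΔJ = 0, ±1 (not J=0↔0): J: 2 → 4, ΔJ = +2 — violated.
Rule(s) violated: ΔS, ΔJ.

forbidden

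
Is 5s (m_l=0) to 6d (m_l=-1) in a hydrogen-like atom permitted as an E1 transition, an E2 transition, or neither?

E2

Δl = 2 − 0 = +2; l_i + l_f = 2.
Δm_l = -1.
E1 (Δl = ±1, |Δm_l| ≤ 1): not satisfied.
E2 (Δl = 0,±2, l_i+l_f ≥ 2, |Δm_l| ≤ 2): satisfied.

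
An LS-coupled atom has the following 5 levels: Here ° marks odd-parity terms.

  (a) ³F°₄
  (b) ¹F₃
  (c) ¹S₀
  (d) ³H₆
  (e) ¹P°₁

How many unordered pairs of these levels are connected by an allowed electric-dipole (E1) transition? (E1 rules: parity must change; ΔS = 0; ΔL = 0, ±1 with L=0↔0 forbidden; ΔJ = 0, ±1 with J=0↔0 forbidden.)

1

(a)–(b): forbidden (ΔS).
(a)–(c): forbidden (ΔS, ΔL, ΔJ).
(a)–(d): forbidden (ΔL, ΔJ).
(a)–(e): forbidden (parity, ΔS, ΔL, ΔJ).
(b)–(c): forbidden (parity, ΔL, ΔJ).
(b)–(d): forbidden (parity, ΔS, ΔL, ΔJ).
(b)–(e): forbidden (ΔL, ΔJ).
(c)–(d): forbidden (parity, ΔS, ΔL, ΔJ).
(c)–(e): allowed.
(d)–(e): forbidden (ΔS, ΔL, ΔJ).
Allowed pairs: 1 of 10.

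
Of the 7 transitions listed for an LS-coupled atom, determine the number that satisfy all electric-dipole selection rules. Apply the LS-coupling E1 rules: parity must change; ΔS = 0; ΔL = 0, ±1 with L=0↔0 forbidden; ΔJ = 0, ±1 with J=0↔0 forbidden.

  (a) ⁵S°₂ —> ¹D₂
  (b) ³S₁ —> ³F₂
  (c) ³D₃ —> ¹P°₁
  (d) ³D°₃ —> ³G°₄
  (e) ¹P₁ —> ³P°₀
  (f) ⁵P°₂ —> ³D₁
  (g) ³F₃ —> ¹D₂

0

(a) forbidden (ΔS, ΔL fail)
(b) forbidden (parity, ΔL fail)
(c) forbidden (ΔS, ΔJ fail)
(d) forbidden (parity, ΔL fail)
(e) forbidden (ΔS fails)
(f) forbidden (ΔS fails)
(g) forbidden (parity, ΔS fail)
Total allowed: 0 of 7.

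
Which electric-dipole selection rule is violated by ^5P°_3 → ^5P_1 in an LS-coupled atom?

Parity must change: odd → even — satisfied.
ΔS = 0: S: 2 → 2 — satisfied.
ΔL = 0, ±1 (not L=0↔0): L: 1 → 1, ΔL = +0 — satisfied.
ΔJ = 0, ±1 (not J=0↔0): J: 3 → 1, ΔJ = -2 — violated.

the ΔJ = 0, ±1 rule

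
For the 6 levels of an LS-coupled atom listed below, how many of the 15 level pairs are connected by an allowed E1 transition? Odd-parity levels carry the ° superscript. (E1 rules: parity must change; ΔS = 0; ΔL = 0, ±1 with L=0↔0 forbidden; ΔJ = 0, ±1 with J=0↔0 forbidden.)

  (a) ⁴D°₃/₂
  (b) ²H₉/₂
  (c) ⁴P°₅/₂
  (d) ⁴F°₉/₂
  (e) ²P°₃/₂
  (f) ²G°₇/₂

(a)–(b): forbidden (ΔS, ΔL, ΔJ).
(a)–(c): forbidden (parity).
(a)–(d): forbidden (parity, ΔJ).
(a)–(e): forbidden (parity, ΔS).
(a)–(f): forbidden (parity, ΔS, ΔL, ΔJ).
(b)–(c): forbidden (ΔS, ΔL, ΔJ).
(b)–(d): forbidden (ΔS, ΔL).
(b)–(e): forbidden (ΔL, ΔJ).
(b)–(f): allowed.
(c)–(d): forbidden (parity, ΔL, ΔJ).
(c)–(e): forbidden (parity, ΔS).
(c)–(f): forbidden (parity, ΔS, ΔL).
(d)–(e): forbidden (parity, ΔS, ΔL, ΔJ).
(d)–(f): forbidden (parity, ΔS).
(e)–(f): forbidden (parity, ΔL, ΔJ).
Allowed pairs: 1 of 15.

1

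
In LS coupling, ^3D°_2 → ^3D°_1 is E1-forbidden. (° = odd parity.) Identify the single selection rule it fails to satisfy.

parity

Initial level: S=1, L=2, J=2, parity odd. Final level: S=1, L=2, J=1, parity odd.
Parity must change: odd → odd — ✗.
ΔS = 0: S: 1 → 1 — ✓.
ΔL = 0, ±1 (not L=0↔0): L: 2 → 2, ΔL = +0 — ✓.
ΔJ = 0, ±1 (not J=0↔0): J: 2 → 1, ΔJ = -1 — ✓.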